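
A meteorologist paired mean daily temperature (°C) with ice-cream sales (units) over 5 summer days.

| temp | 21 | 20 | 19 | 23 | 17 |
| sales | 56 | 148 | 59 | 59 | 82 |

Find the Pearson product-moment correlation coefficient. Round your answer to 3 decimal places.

n = 5, Σx = 100, Σy = 404, Σx² = 2020, Σy² = 38726, Σxy = 8008
nΣxy − ΣxΣy = 40040 − 40400 = -360
nΣx² − (Σx)² = 10100 − 10000 = 100; nΣy² − (Σy)² = 193630 − 163216 = 30414
r = -360 / √(100 × 30414) = -360 / 1743.9610 ≈ -0.206

-0.206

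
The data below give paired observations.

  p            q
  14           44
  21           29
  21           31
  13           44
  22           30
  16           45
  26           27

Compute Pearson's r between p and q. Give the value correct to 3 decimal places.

-0.944

n = 7, Σp = 133, Σq = 250, Σp² = 2663, Σq² = 9328, Σpq = 4530
nΣpq − ΣpΣq = 31710 − 33250 = -1540
nΣp² − (Σp)² = 18641 − 17689 = 952; nΣq² − (Σq)² = 65296 − 62500 = 2796
r = -1540 / √(952 × 2796) = -1540 / 1631.4999 ≈ -0.944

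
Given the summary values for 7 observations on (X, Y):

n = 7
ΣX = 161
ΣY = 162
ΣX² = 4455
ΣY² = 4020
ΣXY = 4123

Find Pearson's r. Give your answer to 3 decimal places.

0.880

r = (nΣXY − ΣXΣY) / √[(nΣX² − (ΣX)²)(nΣY² − (ΣY)²)]
Numerator: 7×4123 − 161×162 = 2779
Denominator: √[(31185 − 25921)(28140 − 26244)] = √[5264 × 1896] = 3159.1999
r = 2779 / 3159.1999 ≈ 0.880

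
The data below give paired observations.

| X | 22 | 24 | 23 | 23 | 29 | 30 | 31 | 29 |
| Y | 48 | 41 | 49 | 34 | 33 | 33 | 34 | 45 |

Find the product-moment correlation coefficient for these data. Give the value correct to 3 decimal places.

-0.587

n = 8, ΣX = 211, ΣY = 317, ΣX² = 5661, ΣY² = 12901, ΣXY = 8255
nΣXY − ΣXΣY = 66040 − 66887 = -847
nΣX² − (ΣX)² = 45288 − 44521 = 767; nΣY² − (ΣY)² = 103208 − 100489 = 2719
r = -847 / √(767 × 2719) = -847 / 1444.1167 ≈ -0.587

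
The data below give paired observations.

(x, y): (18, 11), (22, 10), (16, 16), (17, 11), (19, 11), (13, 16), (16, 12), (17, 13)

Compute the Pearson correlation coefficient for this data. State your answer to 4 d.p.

n = 8, Σx = 138, Σy = 100, Σx² = 2428, Σy² = 1288, Σxy = 1691
nΣxy − ΣxΣy = 13528 − 13800 = -272
nΣx² − (Σx)² = 19424 − 19044 = 380; nΣy² − (Σy)² = 10304 − 10000 = 304
r = -272 / √(380 × 304) = -272 / 339.8823 ≈ -0.8003

-0.8003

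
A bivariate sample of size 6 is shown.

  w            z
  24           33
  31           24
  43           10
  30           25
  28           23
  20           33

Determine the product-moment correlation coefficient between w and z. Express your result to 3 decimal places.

n = 6, Σw = 176, Σz = 148, Σw² = 5470, Σz² = 4008, Σwz = 4020
nΣwz − ΣwΣz = 24120 − 26048 = -1928
nΣw² − (Σw)² = 32820 − 30976 = 1844; nΣz² − (Σz)² = 24048 − 21904 = 2144
r = -1928 / √(1844 × 2144) = -1928 / 1988.3501 ≈ -0.970

-0.970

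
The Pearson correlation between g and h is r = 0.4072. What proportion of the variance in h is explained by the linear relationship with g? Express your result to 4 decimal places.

r² = (0.4072)² = 0.1658

0.1658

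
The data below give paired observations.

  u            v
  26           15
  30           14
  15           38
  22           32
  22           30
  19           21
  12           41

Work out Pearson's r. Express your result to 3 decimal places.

-0.872

n = 7, Σu = 146, Σv = 191, Σu² = 3274, Σv² = 5911, Σuv = 3635
nΣuv − ΣuΣv = 25445 − 27886 = -2441
nΣu² − (Σu)² = 22918 − 21316 = 1602; nΣv² − (Σv)² = 41377 − 36481 = 4896
r = -2441 / √(1602 × 4896) = -2441 / 2800.6056 ≈ -0.872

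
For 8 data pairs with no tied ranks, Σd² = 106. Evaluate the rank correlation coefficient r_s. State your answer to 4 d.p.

-0.2619

ρ = 1 − 6Σd² / [n(n²−1)] = 1 − 6×106 / (8×63)
  = 1 − 636/504 = 1 − 1.26190 ≈ -0.2619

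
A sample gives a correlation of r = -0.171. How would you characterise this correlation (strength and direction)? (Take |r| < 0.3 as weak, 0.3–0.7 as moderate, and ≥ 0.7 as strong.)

weak negative

r = -0.171 < 0 so the relationship is negative.
|r| = 0.171, which falls in the weak range.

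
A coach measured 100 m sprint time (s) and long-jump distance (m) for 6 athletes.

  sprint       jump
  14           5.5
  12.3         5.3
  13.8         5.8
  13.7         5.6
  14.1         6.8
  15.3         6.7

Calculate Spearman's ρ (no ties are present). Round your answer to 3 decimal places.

Rank sprint: 4, 1, 3, 2, 5, 6
Rank jump: 2, 1, 4, 3, 6, 5
d = rank(sprint) − rank(jump): 2, 0, -1, -1, -1, 1; Σd² = 8
ρ = 1 − 6Σd² / [n(n²−1)] = 1 − 6×8 / (6×35) = 1 − 48/210 ≈ 0.771

0.771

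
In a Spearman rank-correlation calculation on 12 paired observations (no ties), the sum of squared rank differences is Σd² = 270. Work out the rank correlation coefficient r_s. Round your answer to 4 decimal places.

0.0559

ρ = 1 − 6Σd² / [n(n²−1)] = 1 − 6×270 / (12×143)
  = 1 − 1620/1716 = 1 − 0.94406 ≈ 0.0559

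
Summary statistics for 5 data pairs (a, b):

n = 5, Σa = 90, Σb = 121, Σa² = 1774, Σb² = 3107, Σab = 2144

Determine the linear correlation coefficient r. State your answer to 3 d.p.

r = (nΣab − ΣaΣb) / √[(nΣa² − (Σa)²)(nΣb² − (Σb)²)]
Numerator: 5×2144 − 90×121 = -170
Denominator: √[(8870 − 8100)(15535 − 14641)] = √[770 × 894] = 829.6867
r = -170 / 829.6867 ≈ -0.205

-0.205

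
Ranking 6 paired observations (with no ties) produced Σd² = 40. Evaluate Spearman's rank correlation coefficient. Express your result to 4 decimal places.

ρ = 1 − 6Σd² / [n(n²−1)] = 1 − 6×40 / (6×35)
  = 1 − 240/210 = 1 − 1.14286 ≈ -0.1429

-0.1429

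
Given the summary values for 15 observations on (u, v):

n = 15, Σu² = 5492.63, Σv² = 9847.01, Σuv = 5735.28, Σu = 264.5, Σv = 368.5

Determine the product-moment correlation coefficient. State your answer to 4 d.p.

-0.9401

r = (nΣuv − ΣuΣv) / √[(nΣu² − (Σu)²)(nΣv² − (Σv)²)]
Numerator: 15×5735.28 − 264.5×368.5 = -11439.05
Denominator: √[(82389.45 − 69960.25)(147705.15 − 135792.25)] = √[12429.2 × 11912.9] = 12168.3120
r = -11439.05 / 12168.3120 ≈ -0.9401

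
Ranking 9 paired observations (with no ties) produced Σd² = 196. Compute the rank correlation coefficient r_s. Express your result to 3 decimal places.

ρ = 1 − 6Σd² / [n(n²−1)] = 1 − 6×196 / (9×80)
  = 1 − 1176/720 = 1 − 1.6333 ≈ -0.633

-0.633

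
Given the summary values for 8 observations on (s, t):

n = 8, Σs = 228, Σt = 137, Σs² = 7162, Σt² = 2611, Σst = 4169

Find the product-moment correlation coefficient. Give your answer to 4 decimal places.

0.6307

r = (nΣst − ΣsΣt) / √[(nΣs² − (Σs)²)(nΣt² − (Σt)²)]
Numerator: 8×4169 − 228×137 = 2116
Denominator: √[(57296 − 51984)(20888 − 18769)] = √[5312 × 2119] = 3355.0154
r = 2116 / 3355.0154 ≈ 0.6307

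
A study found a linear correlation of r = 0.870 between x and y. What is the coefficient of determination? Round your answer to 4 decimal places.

r² = (0.870)² = 0.7569

0.7569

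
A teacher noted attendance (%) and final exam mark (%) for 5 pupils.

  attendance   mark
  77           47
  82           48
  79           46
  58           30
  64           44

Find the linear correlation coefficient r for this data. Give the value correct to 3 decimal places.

n = 5, Σx = 360, Σy = 215, Σx² = 26354, Σy² = 9465, Σxy = 15745
nΣxy − ΣxΣy = 78725 − 77400 = 1325
nΣx² − (Σx)² = 131770 − 129600 = 2170; nΣy² − (Σy)² = 47325 − 46225 = 1100
r = 1325 / √(2170 × 1100) = 1325 / 1544.9919 ≈ 0.858

0.858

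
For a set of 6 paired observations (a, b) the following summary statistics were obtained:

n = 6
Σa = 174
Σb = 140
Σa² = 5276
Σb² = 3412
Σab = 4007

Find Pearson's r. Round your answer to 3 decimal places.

r = (nΣab − ΣaΣb) / √[(nΣa² − (Σa)²)(nΣb² − (Σb)²)]
Numerator: 6×4007 − 174×140 = -318
Denominator: √[(31656 − 30276)(20472 − 19600)] = √[1380 × 872] = 1096.9777
r = -318 / 1096.9777 ≈ -0.290

-0.290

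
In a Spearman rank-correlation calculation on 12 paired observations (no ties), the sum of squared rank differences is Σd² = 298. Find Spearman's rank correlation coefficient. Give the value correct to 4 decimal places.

-0.0420

ρ = 1 − 6Σd² / [n(n²−1)] = 1 − 6×298 / (12×143)
  = 1 − 1788/1716 = 1 − 1.04196 ≈ -0.0420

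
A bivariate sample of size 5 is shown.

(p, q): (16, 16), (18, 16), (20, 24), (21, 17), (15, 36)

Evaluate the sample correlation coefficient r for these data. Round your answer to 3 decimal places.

n = 5, Σp = 90, Σq = 109, Σp² = 1646, Σq² = 2673, Σpq = 1921
nΣpq − ΣpΣq = 9605 − 9810 = -205
nΣp² − (Σp)² = 8230 − 8100 = 130; nΣq² − (Σq)² = 13365 − 11881 = 1484
r = -205 / √(130 × 1484) = -205 / 439.2266 ≈ -0.467

-0.467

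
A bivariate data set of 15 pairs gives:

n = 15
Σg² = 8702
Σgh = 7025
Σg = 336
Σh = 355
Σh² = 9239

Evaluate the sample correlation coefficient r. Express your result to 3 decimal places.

-0.934

r = (nΣgh − ΣgΣh) / √[(nΣg² − (Σg)²)(nΣh² − (Σh)²)]
Numerator: 15×7025 − 336×355 = -13905
Denominator: √[(130530 − 112896)(138585 − 126025)] = √[17634 × 12560] = 14882.3063
r = -13905 / 14882.3063 ≈ -0.934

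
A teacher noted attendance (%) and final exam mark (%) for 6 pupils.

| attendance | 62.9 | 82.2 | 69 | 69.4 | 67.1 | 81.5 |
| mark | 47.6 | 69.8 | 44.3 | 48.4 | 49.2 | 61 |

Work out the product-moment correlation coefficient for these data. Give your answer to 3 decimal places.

n = 6, Σx = 432.1, Σy = 320.3, Σx² = 31435.27, Σy² = 17584.49, Σxy = 23420.08
nΣxy − ΣxΣy = 140520.48 − 138401.63 = 2118.85
nΣx² − (Σx)² = 188611.62 − 186710.41 = 1901.21; nΣy² − (Σy)² = 105506.94 − 102592.09 = 2914.85
r = 2118.85 / √(1901.21 × 2914.85) = 2118.85 / 2354.0905 ≈ 0.900

0.900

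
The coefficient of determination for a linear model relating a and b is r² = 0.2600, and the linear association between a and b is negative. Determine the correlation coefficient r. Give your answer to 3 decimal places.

-0.510

|r| = √0.2600 = 0.510
The association is negative, so r = −0.510.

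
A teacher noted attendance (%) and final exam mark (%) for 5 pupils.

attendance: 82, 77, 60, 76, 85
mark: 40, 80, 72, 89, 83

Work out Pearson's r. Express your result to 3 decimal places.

-0.114

n = 5, Σx = 380, Σy = 364, Σx² = 29254, Σy² = 27994, Σxy = 27579
nΣxy − ΣxΣy = 137895 − 138320 = -425
nΣx² − (Σx)² = 146270 − 144400 = 1870; nΣy² − (Σy)² = 139970 − 132496 = 7474
r = -425 / √(1870 × 7474) = -425 / 3738.4997 ≈ -0.114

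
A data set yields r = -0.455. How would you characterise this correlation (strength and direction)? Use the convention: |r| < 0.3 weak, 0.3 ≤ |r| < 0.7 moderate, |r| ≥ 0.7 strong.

r = -0.455 < 0 so the relationship is negative.
|r| = 0.455, which falls in the moderate range.

moderate negative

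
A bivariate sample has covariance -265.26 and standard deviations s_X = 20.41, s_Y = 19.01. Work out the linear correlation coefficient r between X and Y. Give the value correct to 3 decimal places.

-0.684

r = Cov(X,Y) / (s_X · s_Y) = -265.26 / (20.41 × 19.01)
  = -265.26 / 387.9941 ≈ -0.684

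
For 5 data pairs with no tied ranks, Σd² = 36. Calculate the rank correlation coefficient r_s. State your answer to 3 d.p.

ρ = 1 − 6Σd² / [n(n²−1)] = 1 − 6×36 / (5×24)
  = 1 − 216/120 = 1 − 1.8000 ≈ -0.800

-0.800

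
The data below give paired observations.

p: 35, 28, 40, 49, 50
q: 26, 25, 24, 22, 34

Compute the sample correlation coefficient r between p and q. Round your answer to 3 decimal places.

0.323

n = 5, Σp = 202, Σq = 131, Σp² = 8510, Σq² = 3517, Σpq = 5348
nΣpq − ΣpΣq = 26740 − 26462 = 278
nΣp² − (Σp)² = 42550 − 40804 = 1746; nΣq² − (Σq)² = 17585 − 17161 = 424
r = 278 / √(1746 × 424) = 278 / 860.4092 ≈ 0.323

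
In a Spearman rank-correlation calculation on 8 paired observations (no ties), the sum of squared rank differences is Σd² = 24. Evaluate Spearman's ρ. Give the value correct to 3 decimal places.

0.714

ρ = 1 − 6Σd² / [n(n²−1)] = 1 − 6×24 / (8×63)
  = 1 − 144/504 = 1 − 0.2857 ≈ 0.714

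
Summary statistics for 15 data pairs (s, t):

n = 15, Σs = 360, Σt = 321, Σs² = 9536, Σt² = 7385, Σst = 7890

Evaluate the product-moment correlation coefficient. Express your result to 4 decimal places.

0.2737

r = (nΣst − ΣsΣt) / √[(nΣs² − (Σs)²)(nΣt² − (Σt)²)]
Numerator: 15×7890 − 360×321 = 2790
Denominator: √[(143040 − 129600)(110775 − 103041)] = √[13440 × 7734] = 10195.3401
r = 2790 / 10195.3401 ≈ 0.2737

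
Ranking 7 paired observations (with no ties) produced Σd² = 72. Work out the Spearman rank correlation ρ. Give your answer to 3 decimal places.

-0.286

ρ = 1 − 6Σd² / [n(n²−1)] = 1 − 6×72 / (7×48)
  = 1 − 432/336 = 1 − 1.2857 ≈ -0.286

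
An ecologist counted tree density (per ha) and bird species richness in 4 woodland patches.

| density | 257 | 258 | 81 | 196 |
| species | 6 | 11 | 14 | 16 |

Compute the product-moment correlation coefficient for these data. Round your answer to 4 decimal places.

n = 4, Σx = 792, Σy = 47, Σx² = 177590, Σy² = 609, Σxy = 8650
nΣxy − ΣxΣy = 34600 − 37224 = -2624
nΣx² − (Σx)² = 710360 − 627264 = 83096; nΣy² − (Σy)² = 2436 − 2209 = 227
r = -2624 / √(83096 × 227) = -2624 / 4343.1316 ≈ -0.6042

-0.6042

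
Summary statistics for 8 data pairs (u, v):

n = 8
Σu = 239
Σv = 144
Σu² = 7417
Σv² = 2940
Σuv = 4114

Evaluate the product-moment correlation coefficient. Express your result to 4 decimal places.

r = (nΣuv − ΣuΣv) / √[(nΣu² − (Σu)²)(nΣv² − (Σv)²)]
Numerator: 8×4114 − 239×144 = -1504
Denominator: √[(59336 − 57121)(23520 − 20736)] = √[2215 × 2784] = 2483.2559
r = -1504 / 2483.2559 ≈ -0.6057

-0.6057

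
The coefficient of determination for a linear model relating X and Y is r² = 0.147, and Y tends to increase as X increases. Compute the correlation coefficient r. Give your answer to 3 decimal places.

0.383

|r| = √0.147 = 0.383
The association is positive, so r = 0.383.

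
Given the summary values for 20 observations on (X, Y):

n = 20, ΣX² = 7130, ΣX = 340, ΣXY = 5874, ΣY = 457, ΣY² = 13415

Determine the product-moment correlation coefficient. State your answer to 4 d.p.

r = (nΣXY − ΣXΣY) / √[(nΣX² − (ΣX)²)(nΣY² − (ΣY)²)]
Numerator: 20×5874 − 340×457 = -37900
Denominator: √[(142600 − 115600)(268300 − 208849)] = √[27000 × 59451] = 40064.6602
r = -37900 / 40064.6602 ≈ -0.9460

-0.9460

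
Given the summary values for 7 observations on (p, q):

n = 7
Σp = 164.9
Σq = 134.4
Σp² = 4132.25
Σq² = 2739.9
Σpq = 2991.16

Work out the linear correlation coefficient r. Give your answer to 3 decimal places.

r = (nΣpq − ΣpΣq) / √[(nΣp² − (Σp)²)(nΣq² − (Σq)²)]
Numerator: 7×2991.16 − 164.9×134.4 = -1224.44
Denominator: √[(28925.75 − 27192.01)(19179.3 − 18063.36)] = √[1733.74 × 1115.94] = 1390.9528
r = -1224.44 / 1390.9528 ≈ -0.880

-0.880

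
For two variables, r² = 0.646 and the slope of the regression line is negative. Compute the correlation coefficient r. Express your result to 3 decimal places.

|r| = √0.646 = 0.804
The association is negative, so r = −0.804.

-0.804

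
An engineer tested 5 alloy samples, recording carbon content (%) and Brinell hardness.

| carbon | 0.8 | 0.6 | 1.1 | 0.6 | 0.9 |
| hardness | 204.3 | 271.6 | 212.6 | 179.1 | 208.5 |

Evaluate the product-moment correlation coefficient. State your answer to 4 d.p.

-0.1904

n = 5, Σx = 4, Σy = 1076.1, Σx² = 3.38, Σy² = 236252.87, Σxy = 855.37
nΣxy − ΣxΣy = 4276.85 − 4304.4 = -27.55
nΣx² − (Σx)² = 16.9 − 16 = 0.9; nΣy² − (Σy)² = 1181264.35 − 1157991.21 = 23273.14
r = -27.55 / √(0.9 × 23273.14) = -27.55 / 144.7267 ≈ -0.1904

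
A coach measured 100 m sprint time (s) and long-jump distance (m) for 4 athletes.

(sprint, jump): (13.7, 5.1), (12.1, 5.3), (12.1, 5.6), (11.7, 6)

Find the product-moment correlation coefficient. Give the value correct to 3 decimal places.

n = 4, Σx = 49.6, Σy = 22, Σx² = 617.4, Σy² = 121.46, Σxy = 271.96
nΣxy − ΣxΣy = 1087.84 − 1091.2 = -3.36
nΣx² − (Σx)² = 2469.6 − 2460.16 = 9.44; nΣy² − (Σy)² = 485.84 − 484 = 1.84
r = -3.36 / √(9.44 × 1.84) = -3.36 / 4.1677 ≈ -0.806

-0.806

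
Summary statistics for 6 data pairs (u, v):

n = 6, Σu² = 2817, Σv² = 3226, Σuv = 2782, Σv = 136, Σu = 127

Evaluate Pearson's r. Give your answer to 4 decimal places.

r = (nΣuv − ΣuΣv) / √[(nΣu² − (Σu)²)(nΣv² − (Σv)²)]
Numerator: 6×2782 − 127×136 = -580
Denominator: √[(16902 − 16129)(19356 − 18496)] = √[773 × 860] = 815.3404
r = -580 / 815.3404 ≈ -0.7114

-0.7114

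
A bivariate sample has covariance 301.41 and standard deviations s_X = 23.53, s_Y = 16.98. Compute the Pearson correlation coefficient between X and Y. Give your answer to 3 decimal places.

0.754

r = Cov(X,Y) / (s_X · s_Y) = 301.41 / (23.53 × 16.98)
  = 301.41 / 399.5394 ≈ 0.754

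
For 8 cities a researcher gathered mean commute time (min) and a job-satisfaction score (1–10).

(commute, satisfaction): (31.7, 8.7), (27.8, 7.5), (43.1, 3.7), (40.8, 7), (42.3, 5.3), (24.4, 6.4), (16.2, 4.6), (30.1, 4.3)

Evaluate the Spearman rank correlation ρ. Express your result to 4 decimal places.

-0.1905

Rank commute: 5, 3, 8, 6, 7, 2, 1, 4
Rank satisfaction: 8, 7, 1, 6, 4, 5, 3, 2
d = rank(commute) − rank(satisfaction): -3, -4, 7, 0, 3, -3, -2, 2; Σd² = 100
ρ = 1 − 6Σd² / [n(n²−1)] = 1 − 6×100 / (8×63) = 1 − 600/504 ≈ -0.1905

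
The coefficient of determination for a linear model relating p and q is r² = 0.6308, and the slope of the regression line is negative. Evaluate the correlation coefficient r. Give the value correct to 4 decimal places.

-0.7942

|r| = √0.6308 = 0.7942
The association is negative, so r = −0.7942.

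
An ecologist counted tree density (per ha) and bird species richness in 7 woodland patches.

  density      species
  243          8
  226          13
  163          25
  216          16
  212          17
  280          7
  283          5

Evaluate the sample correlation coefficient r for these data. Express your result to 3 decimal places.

n = 7, Σx = 1623, Σy = 91, Σx² = 386783, Σy² = 1477, Σxy = 19392
nΣxy − ΣxΣy = 135744 − 147693 = -11949
nΣx² − (Σx)² = 2707481 − 2634129 = 73352; nΣy² − (Σy)² = 10339 − 8281 = 2058
r = -11949 / √(73352 × 2058) = -11949 / 12286.5136 ≈ -0.973

-0.973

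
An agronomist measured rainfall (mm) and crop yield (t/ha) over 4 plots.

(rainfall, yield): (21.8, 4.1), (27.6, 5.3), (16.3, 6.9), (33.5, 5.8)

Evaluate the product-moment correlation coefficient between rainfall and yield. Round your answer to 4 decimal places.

n = 4, Σx = 99.2, Σy = 22.1, Σx² = 2624.94, Σy² = 126.15, Σxy = 542.43
nΣxy − ΣxΣy = 2169.72 − 2192.32 = -22.6
nΣx² − (Σx)² = 10499.76 − 9840.64 = 659.12; nΣy² − (Σy)² = 504.6 − 488.41 = 16.19
r = -22.6 / √(659.12 × 16.19) = -22.6 / 103.3013 ≈ -0.2188

-0.2188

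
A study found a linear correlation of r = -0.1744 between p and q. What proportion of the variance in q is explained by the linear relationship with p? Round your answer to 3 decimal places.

0.030

r² = (-0.1744)² = 0.030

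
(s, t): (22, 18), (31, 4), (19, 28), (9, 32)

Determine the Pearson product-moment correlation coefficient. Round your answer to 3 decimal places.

n = 4, Σs = 81, Σt = 82, Σs² = 1887, Σt² = 2148, Σst = 1340
nΣst − ΣsΣt = 5360 − 6642 = -1282
nΣs² − (Σs)² = 7548 − 6561 = 987; nΣt² − (Σt)² = 8592 − 6724 = 1868
r = -1282 / √(987 × 1868) = -1282 / 1357.8350 ≈ -0.944

-0.944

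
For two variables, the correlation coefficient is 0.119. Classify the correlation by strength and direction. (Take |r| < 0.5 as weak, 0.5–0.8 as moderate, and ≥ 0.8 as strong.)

weak positive

r = 0.119 > 0 so the relationship is positive.
|r| = 0.119, which falls in the weak range.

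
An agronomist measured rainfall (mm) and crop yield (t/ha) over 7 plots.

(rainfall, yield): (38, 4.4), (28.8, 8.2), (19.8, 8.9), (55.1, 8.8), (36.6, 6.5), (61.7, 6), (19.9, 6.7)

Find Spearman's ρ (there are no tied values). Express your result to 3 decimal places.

-0.536

Rank rainfall: 5, 3, 1, 6, 4, 7, 2
Rank yield: 1, 5, 7, 6, 3, 2, 4
d = rank(rainfall) − rank(yield): 4, -2, -6, 0, 1, 5, -2; Σd² = 86
ρ = 1 − 6Σd² / [n(n²−1)] = 1 − 6×86 / (7×48) = 1 − 516/336 ≈ -0.536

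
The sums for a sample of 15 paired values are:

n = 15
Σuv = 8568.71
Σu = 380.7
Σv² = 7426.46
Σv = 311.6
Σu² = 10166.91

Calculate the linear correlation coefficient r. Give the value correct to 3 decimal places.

0.952

r = (nΣuv − ΣuΣv) / √[(nΣu² − (Σu)²)(nΣv² − (Σv)²)]
Numerator: 15×8568.71 − 380.7×311.6 = 9904.53
Denominator: √[(152503.65 − 144932.49)(111396.9 − 97094.56)] = √[7571.16 × 14302.34] = 10406.0225
r = 9904.53 / 10406.0225 ≈ 0.952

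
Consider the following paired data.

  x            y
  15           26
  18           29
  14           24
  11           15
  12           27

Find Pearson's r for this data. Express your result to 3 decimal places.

0.720

n = 5, Σx = 70, Σy = 121, Σx² = 1010, Σy² = 3047, Σxy = 1737
nΣxy − ΣxΣy = 8685 − 8470 = 215
nΣx² − (Σx)² = 5050 − 4900 = 150; nΣy² − (Σy)² = 15235 − 14641 = 594
r = 215 / √(150 × 594) = 215 / 298.4962 ≈ 0.720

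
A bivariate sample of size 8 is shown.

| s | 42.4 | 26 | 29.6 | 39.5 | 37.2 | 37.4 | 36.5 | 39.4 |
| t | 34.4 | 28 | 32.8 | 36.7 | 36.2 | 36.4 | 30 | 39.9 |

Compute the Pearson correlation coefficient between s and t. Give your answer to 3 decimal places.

0.698

n = 8, Σs = 288, Σt = 274.4, Σs² = 10577.38, Σt² = 9517.5, Σst = 9982.15
nΣst − ΣsΣt = 79857.2 − 79027.2 = 830
nΣs² − (Σs)² = 84619.04 − 82944 = 1675.04; nΣt² − (Σt)² = 76140 − 75295.36 = 844.64
r = 830 / √(1675.04 × 844.64) = 830 / 1189.4561 ≈ 0.698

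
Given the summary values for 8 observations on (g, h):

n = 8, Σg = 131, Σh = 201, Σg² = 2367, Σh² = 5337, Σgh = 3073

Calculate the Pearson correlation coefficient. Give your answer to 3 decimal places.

r = (nΣgh − ΣgΣh) / √[(nΣg² − (Σg)²)(nΣh² − (Σh)²)]
Numerator: 8×3073 − 131×201 = -1747
Denominator: √[(18936 − 17161)(42696 − 40401)] = √[1775 × 2295] = 2018.3223
r = -1747 / 2018.3223 ≈ -0.866

-0.866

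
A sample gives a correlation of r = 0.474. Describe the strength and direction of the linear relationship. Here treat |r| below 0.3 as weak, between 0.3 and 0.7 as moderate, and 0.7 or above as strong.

moderate positive

r = 0.474 > 0 so the relationship is positive.
|r| = 0.474, which falls in the moderate range.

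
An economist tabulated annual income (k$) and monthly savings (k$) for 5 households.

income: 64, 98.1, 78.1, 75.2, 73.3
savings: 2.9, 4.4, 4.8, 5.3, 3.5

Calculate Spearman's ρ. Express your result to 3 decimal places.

0.600

Rank income: 1, 5, 4, 3, 2
Rank savings: 1, 3, 4, 5, 2
d = rank(income) − rank(savings): 0, 2, 0, -2, 0; Σd² = 8
ρ = 1 − 6Σd² / [n(n²−1)] = 1 − 6×8 / (5×24) = 1 − 48/120 ≈ 0.600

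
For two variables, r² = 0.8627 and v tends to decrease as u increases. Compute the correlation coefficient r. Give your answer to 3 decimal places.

-0.929

|r| = √0.8627 = 0.929
The association is negative, so r = −0.929.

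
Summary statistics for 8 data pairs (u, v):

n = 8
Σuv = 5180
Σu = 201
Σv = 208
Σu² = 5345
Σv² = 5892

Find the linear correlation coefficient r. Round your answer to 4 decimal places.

r = (nΣuv − ΣuΣv) / √[(nΣu² − (Σu)²)(nΣv² − (Σv)²)]
Numerator: 8×5180 − 201×208 = -368
Denominator: √[(42760 − 40401)(47136 − 43264)] = √[2359 × 3872] = 3022.2588
r = -368 / 3022.2588 ≈ -0.1218

-0.1218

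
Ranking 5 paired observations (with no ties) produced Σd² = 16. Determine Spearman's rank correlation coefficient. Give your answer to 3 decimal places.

0.200

ρ = 1 − 6Σd² / [n(n²−1)] = 1 − 6×16 / (5×24)
  = 1 − 96/120 = 1 − 0.8000 ≈ 0.200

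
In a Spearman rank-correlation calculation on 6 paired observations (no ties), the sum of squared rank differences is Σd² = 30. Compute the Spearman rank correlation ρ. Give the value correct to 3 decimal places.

ρ = 1 − 6Σd² / [n(n²−1)] = 1 − 6×30 / (6×35)
  = 1 − 180/210 = 1 − 0.8571 ≈ 0.143

0.143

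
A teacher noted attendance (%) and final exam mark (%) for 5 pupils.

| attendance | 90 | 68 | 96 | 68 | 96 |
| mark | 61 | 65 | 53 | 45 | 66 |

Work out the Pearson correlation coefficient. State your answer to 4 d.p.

n = 5, Σx = 418, Σy = 290, Σx² = 35780, Σy² = 17136, Σxy = 24394
nΣxy − ΣxΣy = 121970 − 121220 = 750
nΣx² − (Σx)² = 178900 − 174724 = 4176; nΣy² − (Σy)² = 85680 − 84100 = 1580
r = 750 / √(4176 × 1580) = 750 / 2568.6728 ≈ 0.2920

0.2920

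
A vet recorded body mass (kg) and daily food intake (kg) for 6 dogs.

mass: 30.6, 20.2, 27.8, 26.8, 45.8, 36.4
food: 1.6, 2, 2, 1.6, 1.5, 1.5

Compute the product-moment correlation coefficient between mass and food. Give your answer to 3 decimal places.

-0.742

n = 6, Σx = 187.6, Σy = 10.2, Σx² = 6258.08, Σy² = 17.62, Σxy = 311.14
nΣxy − ΣxΣy = 1866.84 − 1913.52 = -46.68
nΣx² − (Σx)² = 37548.48 − 35193.76 = 2354.72; nΣy² − (Σy)² = 105.72 − 104.04 = 1.68
r = -46.68 / √(2354.72 × 1.68) = -46.68 / 62.8962 ≈ -0.742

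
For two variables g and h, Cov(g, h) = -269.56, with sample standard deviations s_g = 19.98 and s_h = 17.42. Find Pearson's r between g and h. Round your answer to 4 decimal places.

r = Cov(g,h) / (s_g · s_h) = -269.56 / (19.98 × 17.42)
  = -269.56 / 348.0516 ≈ -0.7745

-0.7745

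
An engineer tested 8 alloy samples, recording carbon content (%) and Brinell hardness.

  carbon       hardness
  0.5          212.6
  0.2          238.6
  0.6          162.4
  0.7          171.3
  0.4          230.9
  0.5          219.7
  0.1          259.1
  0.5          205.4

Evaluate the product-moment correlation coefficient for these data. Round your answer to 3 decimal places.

n = 8, Σx = 3.5, Σy = 1700, Σx² = 1.81, Σy² = 368751.04, Σxy = 702.19
nΣxy − ΣxΣy = 5617.52 − 5950 = -332.48
nΣx² − (Σx)² = 14.48 − 12.25 = 2.23; nΣy² − (Σy)² = 2950008.32 − 2890000 = 60008.32
r = -332.48 / √(2.23 × 60008.32) = -332.48 / 365.8122 ≈ -0.909

-0.909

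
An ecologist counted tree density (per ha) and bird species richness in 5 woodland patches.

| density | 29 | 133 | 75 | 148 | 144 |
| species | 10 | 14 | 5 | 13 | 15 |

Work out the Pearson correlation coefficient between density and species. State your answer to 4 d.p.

n = 5, Σx = 529, Σy = 57, Σx² = 66795, Σy² = 715, Σxy = 6611
nΣxy − ΣxΣy = 33055 − 30153 = 2902
nΣx² − (Σx)² = 333975 − 279841 = 54134; nΣy² − (Σy)² = 3575 − 3249 = 326
r = 2902 / √(54134 × 326) = 2902 / 4200.9147 ≈ 0.6908

0.6908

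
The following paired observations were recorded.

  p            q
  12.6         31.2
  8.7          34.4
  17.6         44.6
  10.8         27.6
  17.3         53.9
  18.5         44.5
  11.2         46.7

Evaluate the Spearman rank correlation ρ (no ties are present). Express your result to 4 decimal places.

Rank p: 4, 1, 6, 2, 5, 7, 3
Rank q: 2, 3, 5, 1, 7, 4, 6
d = rank(p) − rank(q): 2, -2, 1, 1, -2, 3, -3; Σd² = 32
ρ = 1 − 6Σd² / [n(n²−1)] = 1 − 6×32 / (7×48) = 1 − 192/336 ≈ 0.4286

0.4286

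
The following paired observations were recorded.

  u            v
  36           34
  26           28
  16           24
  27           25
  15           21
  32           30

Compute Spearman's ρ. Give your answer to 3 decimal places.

Rank u: 6, 3, 2, 4, 1, 5
Rank v: 6, 4, 2, 3, 1, 5
d = rank(u) − rank(v): 0, -1, 0, 1, 0, 0; Σd² = 2
ρ = 1 − 6Σd² / [n(n²−1)] = 1 − 6×2 / (6×35) = 1 − 12/210 ≈ 0.943

0.943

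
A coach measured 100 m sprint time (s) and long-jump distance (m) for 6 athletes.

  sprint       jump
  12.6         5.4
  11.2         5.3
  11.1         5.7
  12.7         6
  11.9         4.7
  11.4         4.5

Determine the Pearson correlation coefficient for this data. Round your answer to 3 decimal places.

0.343

n = 6, Σx = 70.9, Σy = 31.6, Σx² = 840.27, Σy² = 168.08, Σxy = 374.1
nΣxy − ΣxΣy = 2244.6 − 2240.44 = 4.16
nΣx² − (Σx)² = 5041.62 − 5026.81 = 14.81; nΣy² − (Σy)² = 1008.48 − 998.56 = 9.92
r = 4.16 / √(14.81 × 9.92) = 4.16 / 12.1209 ≈ 0.343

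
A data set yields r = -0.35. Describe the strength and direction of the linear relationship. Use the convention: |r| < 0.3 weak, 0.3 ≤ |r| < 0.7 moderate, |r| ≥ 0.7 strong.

r = -0.35 < 0 so the relationship is negative.
|r| = 0.35, which falls in the moderate range.

moderate negative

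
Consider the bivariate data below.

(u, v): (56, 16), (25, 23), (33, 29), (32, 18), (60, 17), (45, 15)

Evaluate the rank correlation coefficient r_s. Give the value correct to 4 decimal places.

Rank u: 5, 1, 3, 2, 6, 4
Rank v: 2, 5, 6, 4, 3, 1
d = rank(u) − rank(v): 3, -4, -3, -2, 3, 3; Σd² = 56
ρ = 1 − 6Σd² / [n(n²−1)] = 1 − 6×56 / (6×35) = 1 − 336/210 ≈ -0.6000

-0.6000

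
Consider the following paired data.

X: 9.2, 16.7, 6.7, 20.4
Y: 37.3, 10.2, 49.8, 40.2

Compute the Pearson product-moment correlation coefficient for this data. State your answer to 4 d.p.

n = 4, ΣX = 53, ΣY = 137.5, ΣX² = 824.58, ΣY² = 5591.41, ΣXY = 1667.24
nΣXY − ΣXΣY = 6668.96 − 7287.5 = -618.54
nΣX² − (ΣX)² = 3298.32 − 2809 = 489.32; nΣY² − (ΣY)² = 22365.64 − 18906.25 = 3459.39
r = -618.54 / √(489.32 × 3459.39) = -618.54 / 1301.0568 ≈ -0.4754

-0.4754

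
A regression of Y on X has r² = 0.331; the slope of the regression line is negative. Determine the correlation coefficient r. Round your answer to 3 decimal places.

-0.575

|r| = √0.331 = 0.575
The association is negative, so r = −0.575.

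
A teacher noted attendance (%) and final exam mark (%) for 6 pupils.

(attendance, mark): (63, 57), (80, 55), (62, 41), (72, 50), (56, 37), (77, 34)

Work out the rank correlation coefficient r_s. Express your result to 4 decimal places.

0.2000

Rank attendance: 3, 6, 2, 4, 1, 5
Rank mark: 6, 5, 3, 4, 2, 1
d = rank(attendance) − rank(mark): -3, 1, -1, 0, -1, 4; Σd² = 28
ρ = 1 − 6Σd² / [n(n²−1)] = 1 − 6×28 / (6×35) = 1 − 168/210 ≈ 0.2000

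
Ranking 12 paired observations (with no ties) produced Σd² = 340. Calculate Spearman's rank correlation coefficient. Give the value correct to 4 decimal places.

ρ = 1 − 6Σd² / [n(n²−1)] = 1 − 6×340 / (12×143)
  = 1 − 2040/1716 = 1 − 1.18881 ≈ -0.1888

-0.1888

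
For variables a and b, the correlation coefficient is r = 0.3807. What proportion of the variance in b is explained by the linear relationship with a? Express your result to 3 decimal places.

r² = (0.3807)² = 0.145

0.145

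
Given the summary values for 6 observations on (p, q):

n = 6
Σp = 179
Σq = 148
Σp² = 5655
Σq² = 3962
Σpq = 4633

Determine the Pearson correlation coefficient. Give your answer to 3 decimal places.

r = (nΣpq − ΣpΣq) / √[(nΣp² − (Σp)²)(nΣq² − (Σq)²)]
Numerator: 6×4633 − 179×148 = 1306
Denominator: √[(33930 − 32041)(23772 − 21904)] = √[1889 × 1868] = 1878.4707
r = 1306 / 1878.4707 ≈ 0.695

0.695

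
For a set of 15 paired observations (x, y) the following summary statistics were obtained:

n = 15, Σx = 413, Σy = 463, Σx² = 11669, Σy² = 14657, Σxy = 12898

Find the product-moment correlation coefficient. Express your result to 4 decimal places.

0.4548

r = (nΣxy − ΣxΣy) / √[(nΣx² − (Σx)²)(nΣy² − (Σy)²)]
Numerator: 15×12898 − 413×463 = 2251
Denominator: √[(175035 − 170569)(219855 − 214369)] = √[4466 × 5486] = 4949.7956
r = 2251 / 4949.7956 ≈ 0.4548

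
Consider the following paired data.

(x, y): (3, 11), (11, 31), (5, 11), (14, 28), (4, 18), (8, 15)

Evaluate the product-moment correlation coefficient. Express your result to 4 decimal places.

n = 6, Σx = 45, Σy = 114, Σx² = 431, Σy² = 2536, Σxy = 1013
nΣxy − ΣxΣy = 6078 − 5130 = 948
nΣx² − (Σx)² = 2586 − 2025 = 561; nΣy² − (Σy)² = 15216 − 12996 = 2220
r = 948 / √(561 × 2220) = 948 / 1115.9839 ≈ 0.8495

0.8495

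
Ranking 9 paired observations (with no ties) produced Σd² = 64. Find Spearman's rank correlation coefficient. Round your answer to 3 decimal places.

0.467

ρ = 1 − 6Σd² / [n(n²−1)] = 1 − 6×64 / (9×80)
  = 1 − 384/720 = 1 − 0.5333 ≈ 0.467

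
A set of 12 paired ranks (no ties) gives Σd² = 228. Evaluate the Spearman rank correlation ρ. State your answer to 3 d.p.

0.203

ρ = 1 − 6Σd² / [n(n²−1)] = 1 − 6×228 / (12×143)
  = 1 − 1368/1716 = 1 − 0.7972 ≈ 0.203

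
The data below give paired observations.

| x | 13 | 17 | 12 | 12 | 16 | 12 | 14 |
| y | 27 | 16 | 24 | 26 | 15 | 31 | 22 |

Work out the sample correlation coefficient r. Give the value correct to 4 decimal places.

n = 7, Σx = 96, Σy = 161, Σx² = 1342, Σy² = 3907, Σxy = 2143
nΣxy − ΣxΣy = 15001 − 15456 = -455
nΣx² − (Σx)² = 9394 − 9216 = 178; nΣy² − (Σy)² = 27349 − 25921 = 1428
r = -455 / √(178 × 1428) = -455 / 504.1666 ≈ -0.9025

-0.9025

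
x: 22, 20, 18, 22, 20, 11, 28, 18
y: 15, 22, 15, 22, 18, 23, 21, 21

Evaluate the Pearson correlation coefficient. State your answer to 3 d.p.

n = 8, Σx = 159, Σy = 157, Σx² = 3321, Σy² = 3153, Σxy = 3103
nΣxy − ΣxΣy = 24824 − 24963 = -139
nΣx² − (Σx)² = 26568 − 25281 = 1287; nΣy² − (Σy)² = 25224 − 24649 = 575
r = -139 / √(1287 × 575) = -139 / 860.2471 ≈ -0.162

-0.162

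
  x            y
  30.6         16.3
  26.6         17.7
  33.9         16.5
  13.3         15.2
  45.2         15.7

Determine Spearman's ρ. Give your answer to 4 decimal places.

0.1000

Rank x: 3, 2, 4, 1, 5
Rank y: 3, 5, 4, 1, 2
d = rank(x) − rank(y): 0, -3, 0, 0, 3; Σd² = 18
ρ = 1 − 6Σd² / [n(n²−1)] = 1 − 6×18 / (5×24) = 1 − 108/120 ≈ 0.1000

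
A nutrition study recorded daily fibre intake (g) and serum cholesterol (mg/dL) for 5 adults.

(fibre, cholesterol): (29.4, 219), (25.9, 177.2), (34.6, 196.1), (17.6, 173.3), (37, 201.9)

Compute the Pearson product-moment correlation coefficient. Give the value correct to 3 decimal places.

n = 5, Σx = 144.5, Σy = 967.5, Σx² = 4411.09, Σy² = 188612.55, Σxy = 28333.52
nΣxy − ΣxΣy = 141667.6 − 139803.75 = 1863.85
nΣx² − (Σx)² = 22055.45 − 20880.25 = 1175.2; nΣy² − (Σy)² = 943062.75 − 936056.25 = 7006.5
r = 1863.85 / √(1175.2 × 7006.5) = 1863.85 / 2869.5015 ≈ 0.650

0.650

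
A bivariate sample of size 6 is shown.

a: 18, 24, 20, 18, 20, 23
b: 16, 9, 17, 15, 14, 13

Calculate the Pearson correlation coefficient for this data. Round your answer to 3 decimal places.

n = 6, Σa = 123, Σb = 84, Σa² = 2553, Σb² = 1216, Σab = 1693
nΣab − ΣaΣb = 10158 − 10332 = -174
nΣa² − (Σa)² = 15318 − 15129 = 189; nΣb² − (Σb)² = 7296 − 7056 = 240
r = -174 / √(189 × 240) = -174 / 212.9789 ≈ -0.817

-0.817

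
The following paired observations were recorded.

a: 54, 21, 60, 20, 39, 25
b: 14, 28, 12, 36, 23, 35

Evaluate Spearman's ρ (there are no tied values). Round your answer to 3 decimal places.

-0.943

Rank a: 5, 2, 6, 1, 4, 3
Rank b: 2, 4, 1, 6, 3, 5
d = rank(a) − rank(b): 3, -2, 5, -5, 1, -2; Σd² = 68
ρ = 1 − 6Σd² / [n(n²−1)] = 1 − 6×68 / (6×35) = 1 − 408/210 ≈ -0.943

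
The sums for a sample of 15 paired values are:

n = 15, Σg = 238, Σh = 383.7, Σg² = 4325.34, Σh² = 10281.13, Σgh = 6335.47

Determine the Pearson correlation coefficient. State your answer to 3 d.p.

r = (nΣgh − ΣgΣh) / √[(nΣg² − (Σg)²)(nΣh² − (Σh)²)]
Numerator: 15×6335.47 − 238×383.7 = 3711.45
Denominator: √[(64880.1 − 56644)(154216.95 − 147225.69)] = √[8236.1 × 6991.26] = 7588.1959
r = 3711.45 / 7588.1959 ≈ 0.489

0.489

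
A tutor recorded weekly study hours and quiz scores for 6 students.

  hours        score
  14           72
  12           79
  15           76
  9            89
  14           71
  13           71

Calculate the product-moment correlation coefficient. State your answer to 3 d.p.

n = 6, Σx = 77, Σy = 458, Σx² = 1011, Σy² = 35204, Σxy = 5814
nΣxy − ΣxΣy = 34884 − 35266 = -382
nΣx² − (Σx)² = 6066 − 5929 = 137; nΣy² − (Σy)² = 211224 − 209764 = 1460
r = -382 / √(137 × 1460) = -382 / 447.2360 ≈ -0.854

-0.854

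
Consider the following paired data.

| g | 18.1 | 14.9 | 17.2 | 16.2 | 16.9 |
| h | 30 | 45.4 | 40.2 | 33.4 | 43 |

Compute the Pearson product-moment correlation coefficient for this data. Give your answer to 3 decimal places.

n = 5, Σg = 83.3, Σh = 192, Σg² = 1393.51, Σh² = 7541.76, Σgh = 3178.68
nΣgh − ΣgΣh = 15893.4 − 15993.6 = -100.2
nΣg² − (Σg)² = 6967.55 − 6938.89 = 28.66; nΣh² − (Σh)² = 37708.8 − 36864 = 844.8
r = -100.2 / √(28.66 × 844.8) = -100.2 / 155.6020 ≈ -0.644

-0.644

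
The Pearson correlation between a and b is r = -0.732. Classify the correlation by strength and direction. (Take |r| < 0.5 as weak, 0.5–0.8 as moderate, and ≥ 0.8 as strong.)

moderate negative

r = -0.732 < 0 so the relationship is negative.
|r| = 0.732, which falls in the moderate range.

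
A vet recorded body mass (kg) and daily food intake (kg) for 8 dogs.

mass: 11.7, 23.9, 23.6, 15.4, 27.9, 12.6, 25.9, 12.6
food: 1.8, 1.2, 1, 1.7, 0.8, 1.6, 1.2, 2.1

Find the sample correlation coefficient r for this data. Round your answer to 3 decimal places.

n = 8, Σx = 153.6, Σy = 11.4, Σx² = 3268.96, Σy² = 17.62, Σxy = 199.54
nΣxy − ΣxΣy = 1596.32 − 1751.04 = -154.72
nΣx² − (Σx)² = 26151.68 − 23592.96 = 2558.72; nΣy² − (Σy)² = 140.96 − 129.96 = 11
r = -154.72 / √(2558.72 × 11) = -154.72 / 167.7675 ≈ -0.922

-0.922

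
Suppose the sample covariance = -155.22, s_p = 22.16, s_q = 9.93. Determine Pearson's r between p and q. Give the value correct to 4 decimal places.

-0.7054

r = Cov(p,q) / (s_p · s_q) = -155.22 / (22.16 × 9.93)
  = -155.22 / 220.0488 ≈ -0.7054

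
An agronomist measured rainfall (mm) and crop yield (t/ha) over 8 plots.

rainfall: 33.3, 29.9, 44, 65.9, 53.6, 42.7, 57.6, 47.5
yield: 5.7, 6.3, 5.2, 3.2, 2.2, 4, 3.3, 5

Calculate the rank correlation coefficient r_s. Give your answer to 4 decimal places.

-0.8571

Rank rainfall: 2, 1, 4, 8, 6, 3, 7, 5
Rank yield: 7, 8, 6, 2, 1, 4, 3, 5
d = rank(rainfall) − rank(yield): -5, -7, -2, 6, 5, -1, 4, 0; Σd² = 156
ρ = 1 − 6Σd² / [n(n²−1)] = 1 − 6×156 / (8×63) = 1 − 936/504 ≈ -0.8571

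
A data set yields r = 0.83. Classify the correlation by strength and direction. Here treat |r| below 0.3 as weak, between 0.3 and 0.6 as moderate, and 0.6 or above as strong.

strong positive

r = 0.83 > 0 so the relationship is positive.
|r| = 0.83, which falls in the strong range.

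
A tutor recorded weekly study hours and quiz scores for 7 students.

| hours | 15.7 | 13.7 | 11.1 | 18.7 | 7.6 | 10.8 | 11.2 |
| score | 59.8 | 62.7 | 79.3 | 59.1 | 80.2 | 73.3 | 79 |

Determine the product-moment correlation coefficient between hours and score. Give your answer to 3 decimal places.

n = 7, Σx = 88.8, Σy = 493.4, Σx² = 1206.92, Σy² = 35334.56, Σxy = 6069.21
nΣxy − ΣxΣy = 42484.47 − 43813.92 = -1329.45
nΣx² − (Σx)² = 8448.44 − 7885.44 = 563; nΣy² − (Σy)² = 247341.92 − 243443.56 = 3898.36
r = -1329.45 / √(563 × 3898.36) = -1329.45 / 1481.4779 ≈ -0.897

-0.897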